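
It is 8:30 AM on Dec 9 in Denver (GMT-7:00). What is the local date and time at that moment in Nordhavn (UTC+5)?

Nordhavn is 12:00 ahead of Denver.
Shift by the zone difference: 8:30 AM + 12:00 = 8:30 PM on Dec 9 in Nordhavn.

8:30 PM on December 9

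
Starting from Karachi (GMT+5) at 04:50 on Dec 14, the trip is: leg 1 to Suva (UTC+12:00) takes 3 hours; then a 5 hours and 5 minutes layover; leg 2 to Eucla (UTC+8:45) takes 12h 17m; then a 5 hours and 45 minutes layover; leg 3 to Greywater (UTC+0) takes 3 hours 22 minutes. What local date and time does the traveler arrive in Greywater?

05:19 on Dec 15

Convert departure to UTC: 04:50 − 5:00 = 23:50 UTC on Dec 13.
Add 3 hours leg 1 → 02:50 UTC (Dec 14).
Add 5 hours 5 minutes layover in Suva → 07:55 UTC.
Add 12 hours and 17 minutes leg 2 → 20:12 UTC.
Add 5 hours 45 minutes layover in Eucla → 01:57 UTC (Dec 15).
Add 3 hours 22 minutes leg 3 → 05:19 UTC.
Greywater is UTC+0, so local arrival is the same: 05:19 on Dec 15.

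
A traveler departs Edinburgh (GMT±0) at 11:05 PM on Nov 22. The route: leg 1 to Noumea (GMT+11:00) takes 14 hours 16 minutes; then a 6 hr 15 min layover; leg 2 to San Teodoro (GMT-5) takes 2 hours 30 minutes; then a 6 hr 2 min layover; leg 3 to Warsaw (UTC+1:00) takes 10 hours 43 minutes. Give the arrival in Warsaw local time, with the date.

3:51 PM on November 24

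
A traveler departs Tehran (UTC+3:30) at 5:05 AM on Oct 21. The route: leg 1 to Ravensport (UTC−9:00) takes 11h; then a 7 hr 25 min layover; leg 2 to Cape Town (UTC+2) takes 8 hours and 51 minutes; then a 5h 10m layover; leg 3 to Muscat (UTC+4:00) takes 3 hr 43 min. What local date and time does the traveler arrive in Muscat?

5:44 PM on October 22

Convert departure to UTC: 5:05 AM − 3:30 = 1:35 AM UTC on Oct 21.
Add 11 hours leg 1 → 12:35 PM UTC.
Add 7 hours 25 minutes layover in Ravensport → 8:00 PM UTC.
Add 8 hours and 51 minutes leg 2 → 4:51 AM UTC (Oct 22).
Add 5 hours 10 minutes layover in Cape Town → 10:01 AM UTC.
Add 3 hours 43 minutes leg 3 → 1:44 PM UTC.
Muscat is UTC+4:00, so local arrival = 1:44 PM + 4:00 = 5:44 PM on Oct 22.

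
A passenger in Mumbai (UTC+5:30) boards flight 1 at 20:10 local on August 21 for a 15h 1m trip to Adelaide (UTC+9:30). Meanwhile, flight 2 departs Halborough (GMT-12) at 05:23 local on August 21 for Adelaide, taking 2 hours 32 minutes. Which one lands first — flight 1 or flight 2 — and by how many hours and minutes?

Flight 1 in UTC: 20:10 − 5:30 = 14:40 on Aug 21.
+15 hours and 1 minute → arrive 05:41 UTC on Aug 22.
Flight 2 in UTC: 05:23 + 12:00 = 17:23 on Aug 21.
+2 hours and 32 minutes → arrive 19:55 UTC on Aug 21.
Flight 2 lands earlier by 9 hours 46 minutes.

the second, by 9 hours 46 minutes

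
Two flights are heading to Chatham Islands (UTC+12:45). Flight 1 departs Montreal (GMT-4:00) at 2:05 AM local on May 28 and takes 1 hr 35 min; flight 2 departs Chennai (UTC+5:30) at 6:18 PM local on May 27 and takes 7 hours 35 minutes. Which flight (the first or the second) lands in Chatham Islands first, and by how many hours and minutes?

the second, by 11 hours 17 minutes

Flight 1 in UTC: 2:05 AM + 4:00 = 6:05 AM on May 28.
+1 hour and 35 minutes → arrive 7:40 AM UTC on May 28.
Flight 2 in UTC: 6:18 PM − 5:30 = 12:48 PM on May 27.
+7 hours 35 minutes → arrive 8:23 PM UTC on May 27.
Flight 2 lands earlier by 11 hours 17 minutes.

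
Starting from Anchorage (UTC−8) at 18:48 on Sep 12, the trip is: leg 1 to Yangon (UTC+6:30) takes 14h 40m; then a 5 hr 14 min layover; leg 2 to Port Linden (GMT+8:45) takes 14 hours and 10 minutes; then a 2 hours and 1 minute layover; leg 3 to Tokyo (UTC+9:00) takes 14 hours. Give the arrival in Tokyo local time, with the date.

13:53 on September 15

Convert departure to UTC: 18:48 + 8:00 = 02:48 UTC on Sep 13.
Add 14 hours and 40 minutes leg 1 → 17:28 UTC.
Add 5 hours 14 minutes layover in Yangon → 22:42 UTC.
Add 14 hours 10 minutes leg 2 → 12:52 UTC (Sep 14).
Add 2 hours 1 minute layover in Port Linden → 14:53 UTC.
Add 14 hours leg 3 → 04:53 UTC (Sep 15).
Tokyo is UTC+9:00, so local arrival = 04:53 + 9:00 = 13:53 on Sep 15.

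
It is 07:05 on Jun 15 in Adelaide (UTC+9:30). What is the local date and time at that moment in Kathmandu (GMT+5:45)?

In UTC: 07:05 − 9:30 = 21:35 on Jun 14.
Kathmandu is UTC+5:45: 21:35 + 5:45 = 03:20 on Jun 15.

03:20 on June 15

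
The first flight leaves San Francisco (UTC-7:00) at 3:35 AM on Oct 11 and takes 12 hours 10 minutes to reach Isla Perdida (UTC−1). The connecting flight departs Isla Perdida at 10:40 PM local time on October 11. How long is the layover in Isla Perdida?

Convert departure to UTC: 3:35 AM + 7:00 = 10:35 AM UTC on Oct 11.
Add 12 hours and 10 minutes flight time → 10:45 PM UTC.
Isla Perdida is UTC−1:00, so local arrival = 10:45 PM − 1:00 = 9:45 PM on Oct 11.
Layover = 10:40 PM − 9:45 PM = 55 minutes.

55 minutes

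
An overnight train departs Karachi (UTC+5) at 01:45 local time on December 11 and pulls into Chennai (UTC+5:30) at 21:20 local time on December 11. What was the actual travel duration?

Departure in UTC: 01:45 − 5:00 = 20:45 on Dec 10.
Arrival in UTC: 21:20 − 5:30 = 15:50 on Dec 11.
Elapsed = 15:50 − 20:45 (+1 day) = 19 hours 5 minutes.

19 hours 5 minutes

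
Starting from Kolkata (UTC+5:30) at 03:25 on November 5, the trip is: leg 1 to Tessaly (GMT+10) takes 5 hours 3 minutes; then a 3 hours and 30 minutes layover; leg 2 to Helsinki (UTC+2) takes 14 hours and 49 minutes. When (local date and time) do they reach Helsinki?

Convert departure to UTC: 03:25 − 5:30 = 21:55 UTC on Nov 4.
Add 5 hours and 3 minutes leg 1 → 02:58 UTC (Nov 5).
Add 3 hours 30 minutes layover in Tessaly → 06:28 UTC.
Add 14 hours 49 minutes leg 2 → 21:17 UTC.
Helsinki is UTC+2:00, so local arrival = 21:17 + 2:00 = 23:17 on Nov 5.

23:17 on November 5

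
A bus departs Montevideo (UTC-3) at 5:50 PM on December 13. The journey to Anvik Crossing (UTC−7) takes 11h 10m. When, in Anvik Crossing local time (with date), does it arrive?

1:00 AM on December 14

Convert departure to UTC: 5:50 PM + 3:00 = 8:50 PM UTC on Dec 13.
Add 11 hours and 10 minutes travel time → 8:00 AM UTC (Dec 14).
Anvik Crossing is UTC−7:00, so local arrival = 8:00 AM − 7:00 = 1:00 AM on Dec 14.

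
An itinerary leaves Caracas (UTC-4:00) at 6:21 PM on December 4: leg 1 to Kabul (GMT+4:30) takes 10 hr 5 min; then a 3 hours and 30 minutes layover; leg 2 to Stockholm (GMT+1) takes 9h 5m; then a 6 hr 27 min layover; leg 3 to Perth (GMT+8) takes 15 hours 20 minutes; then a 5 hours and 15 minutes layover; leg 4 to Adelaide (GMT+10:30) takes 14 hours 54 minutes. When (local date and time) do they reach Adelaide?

Convert departure to UTC: 6:21 PM + 4:00 = 10:21 PM UTC on Dec 4.
Add 10 hours and 5 minutes leg 1 → 8:26 AM UTC (Dec 5).
Add 3 hours 30 minutes layover in Kabul → 11:56 AM UTC.
Add 9 hours 5 minutes leg 2 → 9:01 PM UTC.
Add 6 hours 27 minutes layover in Stockholm → 3:28 AM UTC (Dec 6).
Add 15 hours and 20 minutes leg 3 → 6:48 PM UTC.
Add 5 hours and 15 minutes layover in Perth → 12:03 AM UTC (Dec 7).
Add 14 hours 54 minutes leg 4 → 2:57 PM UTC.
Adelaide is UTC+10:30, so local arrival = 2:57 PM + 10:30 = 1:27 AM on Dec 8.

1:27 AM on December 8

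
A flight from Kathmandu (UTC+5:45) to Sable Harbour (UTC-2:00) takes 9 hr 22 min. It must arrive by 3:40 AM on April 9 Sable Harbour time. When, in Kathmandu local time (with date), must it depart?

Target arrival in UTC: 3:40 AM + 2:00 = 5:40 AM on Apr 9.
Subtract 9 hours and 22 minutes → departure 8:18 PM UTC on Apr 8.
Kathmandu is UTC+5:45: 8:18 PM + 5:45 = 2:03 AM on Apr 9.

2:03 AM on Apr 9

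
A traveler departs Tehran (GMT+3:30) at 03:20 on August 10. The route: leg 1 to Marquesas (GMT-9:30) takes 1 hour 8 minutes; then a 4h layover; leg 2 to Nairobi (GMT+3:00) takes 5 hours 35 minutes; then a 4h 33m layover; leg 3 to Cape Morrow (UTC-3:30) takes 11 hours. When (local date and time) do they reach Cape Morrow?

Convert departure to UTC: 03:20 − 3:30 = 23:50 UTC on Aug 9.
Add 1 hour and 8 minutes leg 1 → 00:58 UTC (Aug 10).
Add 4 hours layover in Marquesas → 04:58 UTC.
Add 5 hours 35 minutes leg 2 → 10:33 UTC.
Add 4 hours 33 minutes layover in Nairobi → 15:06 UTC.
Add 11 hours leg 3 → 02:06 UTC (Aug 11).
Cape Morrow is UTC−3:30, so local arrival = 02:06 − 3:30 = 22:36 on Aug 10.

22:36 on August 10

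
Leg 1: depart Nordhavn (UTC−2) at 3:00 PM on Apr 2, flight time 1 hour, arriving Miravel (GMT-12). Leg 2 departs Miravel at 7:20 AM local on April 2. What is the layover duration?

1 hour 20 minutes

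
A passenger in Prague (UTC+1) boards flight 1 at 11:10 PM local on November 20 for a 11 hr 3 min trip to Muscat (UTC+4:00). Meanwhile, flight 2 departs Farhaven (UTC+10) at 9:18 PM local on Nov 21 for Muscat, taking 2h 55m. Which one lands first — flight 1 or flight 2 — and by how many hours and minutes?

Flight 1 in UTC: 11:10 PM − 1:00 = 10:10 PM on Nov 20.
+11 hours 3 minutes → arrive 9:13 AM UTC on Nov 21.
Flight 2 in UTC: 9:18 PM − 10:00 = 11:18 AM on Nov 21.
+2 hours and 55 minutes → arrive 2:13 PM UTC on Nov 21.
Flight 1 lands earlier by 5 hours.

the first, by 5 hours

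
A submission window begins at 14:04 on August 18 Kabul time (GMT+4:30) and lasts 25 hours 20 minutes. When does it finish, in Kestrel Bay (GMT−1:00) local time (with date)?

Convert start to UTC: 14:04 − 4:30 = 09:34 UTC on Aug 18.
Add 25 hours and 20 minutes duration → 10:54 UTC (Aug 19).
Kestrel Bay is UTC−1:00, so local end time = 10:54 − 1:00 = 09:54 on Aug 19.

09:54 on August 19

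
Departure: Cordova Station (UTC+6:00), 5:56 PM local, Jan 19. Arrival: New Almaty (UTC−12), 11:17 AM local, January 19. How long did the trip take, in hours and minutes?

11 hours 21 minutes

Departure in UTC: 5:56 PM − 6:00 = 11:56 AM on Jan 19.
Arrival in UTC: 11:17 AM + 12:00 = 11:17 PM on Jan 19.
Elapsed = 11:17 PM − 11:56 AM = 11 hours 21 minutes.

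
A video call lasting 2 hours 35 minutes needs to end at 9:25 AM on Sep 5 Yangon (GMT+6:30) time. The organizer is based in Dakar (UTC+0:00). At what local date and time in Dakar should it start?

12:20 AM on September 5

Target end time in UTC: 9:25 AM − 6:30 = 2:55 AM on Sep 5.
Subtract 2 hours 35 minutes → start 12:20 AM UTC on Sep 5.
Dakar is UTC+0, so start is 12:20 AM on Sep 5.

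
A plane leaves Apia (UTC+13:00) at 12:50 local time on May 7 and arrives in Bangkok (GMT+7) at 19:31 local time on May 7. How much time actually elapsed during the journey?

12 hours 41 minutes

Departure in UTC: 12:50 − 13:00 = 23:50 on May 6.
Arrival in UTC: 19:31 − 7:00 = 12:31 on May 7.
Elapsed = 12:31 − 23:50 (+1 day) = 12 hours 41 minutes.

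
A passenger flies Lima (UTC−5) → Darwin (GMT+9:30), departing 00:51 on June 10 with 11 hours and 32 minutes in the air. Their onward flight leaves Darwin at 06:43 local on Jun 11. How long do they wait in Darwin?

3 hours 50 minutes

Convert departure to UTC: 00:51 + 5:00 = 05:51 UTC on Jun 10.
Add 11 hours 32 minutes flight time → 17:23 UTC.
Darwin is UTC+9:30, so local arrival = 17:23 + 9:30 = 02:53 on Jun 11.
Layover = 06:43 − 02:53 = 3 hours 50 minutes.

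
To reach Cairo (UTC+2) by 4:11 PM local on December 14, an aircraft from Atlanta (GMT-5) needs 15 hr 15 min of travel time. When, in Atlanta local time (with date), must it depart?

Target arrival in UTC: 4:11 PM − 2:00 = 2:11 PM on Dec 14.
Subtract 15 hours and 15 minutes → departure 10:56 PM UTC on Dec 13.
Atlanta is UTC−5:00: 10:56 PM − 5:00 = 5:56 PM on Dec 13.

5:56 PM on Dec 13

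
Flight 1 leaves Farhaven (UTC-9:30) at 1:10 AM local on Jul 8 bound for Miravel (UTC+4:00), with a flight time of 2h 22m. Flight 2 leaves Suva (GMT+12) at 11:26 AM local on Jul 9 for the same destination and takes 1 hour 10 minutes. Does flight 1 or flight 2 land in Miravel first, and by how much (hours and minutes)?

Flight 1 in UTC: 1:10 AM + 9:30 = 10:40 AM on Jul 8.
+2 hours 22 minutes → arrive 1:02 PM UTC on Jul 8.
Flight 2 in UTC: 11:26 AM − 12:00 = 11:26 PM on Jul 8.
+1 hour and 10 minutes → arrive 12:36 AM UTC on Jul 9.
Flight 1 lands earlier by 11 hours 34 minutes.

the first, by 11 hours 34 minutes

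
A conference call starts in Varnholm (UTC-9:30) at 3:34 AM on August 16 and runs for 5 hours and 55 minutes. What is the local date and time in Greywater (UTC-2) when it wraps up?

4:59 PM on Aug 16

Convert start to UTC: 3:34 AM + 9:30 = 1:04 PM UTC on Aug 16.
Add 5 hours and 55 minutes duration → 6:59 PM UTC.
Greywater is UTC−2:00, so local end time = 6:59 PM − 2:00 = 4:59 PM on Aug 16.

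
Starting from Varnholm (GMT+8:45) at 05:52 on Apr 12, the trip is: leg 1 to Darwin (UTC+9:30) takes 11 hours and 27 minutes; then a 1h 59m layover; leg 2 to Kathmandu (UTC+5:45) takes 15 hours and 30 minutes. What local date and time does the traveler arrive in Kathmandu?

07:48 on April 13

Convert departure to UTC: 05:52 − 8:45 = 21:07 UTC on Apr 11.
Add 11 hours 27 minutes leg 1 → 08:34 UTC (Apr 12).
Add 1 hour and 59 minutes layover in Darwin → 10:33 UTC.
Add 15 hours and 30 minutes leg 2 → 02:03 UTC (Apr 13).
Kathmandu is UTC+5:45, so local arrival = 02:03 + 5:45 = 07:48 on Apr 13.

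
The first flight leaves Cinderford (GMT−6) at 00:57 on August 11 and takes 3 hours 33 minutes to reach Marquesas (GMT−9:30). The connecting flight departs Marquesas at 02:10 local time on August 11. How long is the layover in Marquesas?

1 hour 10 minutes

Convert departure to UTC: 00:57 + 6:00 = 06:57 UTC on Aug 11.
Add 3 hours 33 minutes flight time → 10:30 UTC.
Marquesas is UTC−9:30, so local arrival = 10:30 − 9:30 = 01:00 on Aug 11.
Layover = 02:10 − 01:00 = 1 hour 10 minutes.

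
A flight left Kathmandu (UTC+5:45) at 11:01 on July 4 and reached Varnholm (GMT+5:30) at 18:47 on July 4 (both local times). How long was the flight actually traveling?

Departure in UTC: 11:01 − 5:45 = 05:16 on Jul 4.
Arrival in UTC: 18:47 − 5:30 = 13:17 on Jul 4.
Elapsed = 13:17 − 05:16 = 8 hours 1 minute.

8 hours 1 minute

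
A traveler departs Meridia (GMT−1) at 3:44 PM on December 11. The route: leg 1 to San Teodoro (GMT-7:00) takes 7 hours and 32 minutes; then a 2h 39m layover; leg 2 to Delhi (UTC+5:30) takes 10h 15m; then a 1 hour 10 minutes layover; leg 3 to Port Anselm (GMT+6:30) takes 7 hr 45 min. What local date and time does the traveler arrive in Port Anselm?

4:35 AM on December 13

Convert departure to UTC: 3:44 PM + 1:00 = 4:44 PM UTC on Dec 11.
Add 7 hours and 32 minutes leg 1 → 12:16 AM UTC (Dec 12).
Add 2 hours 39 minutes layover in San Teodoro → 2:55 AM UTC.
Add 10 hours and 15 minutes leg 2 → 1:10 PM UTC.
Add 1 hour 10 minutes layover in Delhi → 2:20 PM UTC.
Add 7 hours 45 minutes leg 3 → 10:05 PM UTC.
Port Anselm is UTC+6:30, so local arrival = 10:05 PM + 6:30 = 4:35 AM on Dec 13.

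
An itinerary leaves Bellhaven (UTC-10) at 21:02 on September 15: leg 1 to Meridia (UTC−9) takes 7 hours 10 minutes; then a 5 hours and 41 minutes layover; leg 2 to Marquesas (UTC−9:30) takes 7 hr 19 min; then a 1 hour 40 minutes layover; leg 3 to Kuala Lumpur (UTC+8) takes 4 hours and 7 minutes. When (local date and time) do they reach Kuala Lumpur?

16:59 on September 17

Convert departure to UTC: 21:02 + 10:00 = 07:02 UTC on Sep 16.
Add 7 hours and 10 minutes leg 1 → 14:12 UTC.
Add 5 hours and 41 minutes layover in Meridia → 19:53 UTC.
Add 7 hours and 19 minutes leg 2 → 03:12 UTC (Sep 17).
Add 1 hour and 40 minutes layover in Marquesas → 04:52 UTC.
Add 4 hours 7 minutes leg 3 → 08:59 UTC.
Kuala Lumpur is UTC+8:00, so local arrival = 08:59 + 8:00 = 16:59 on Sep 17.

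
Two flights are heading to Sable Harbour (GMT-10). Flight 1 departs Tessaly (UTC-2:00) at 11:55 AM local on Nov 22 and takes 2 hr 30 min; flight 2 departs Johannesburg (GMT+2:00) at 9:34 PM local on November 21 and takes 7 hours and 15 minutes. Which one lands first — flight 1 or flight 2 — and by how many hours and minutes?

the second, by 13 hours 36 minutes

Flight 1 in UTC: 11:55 AM + 2:00 = 1:55 PM on Nov 22.
+2 hours and 30 minutes → arrive 4:25 PM UTC on Nov 22.
Flight 2 in UTC: 9:34 PM − 2:00 = 7:34 PM on Nov 21.
+7 hours 15 minutes → arrive 2:49 AM UTC on Nov 22.
Flight 2 lands earlier by 13 hours 36 minutes.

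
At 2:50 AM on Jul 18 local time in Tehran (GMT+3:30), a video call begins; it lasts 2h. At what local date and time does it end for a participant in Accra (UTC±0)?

Accra is 3:30 behind Tehran.
After 2 hours it is 4:50 AM in Tehran.
Shift by the zone difference: 4:50 AM − 3:30 = 1:20 AM on Jul 18 in Accra.

1:20 AM on July 18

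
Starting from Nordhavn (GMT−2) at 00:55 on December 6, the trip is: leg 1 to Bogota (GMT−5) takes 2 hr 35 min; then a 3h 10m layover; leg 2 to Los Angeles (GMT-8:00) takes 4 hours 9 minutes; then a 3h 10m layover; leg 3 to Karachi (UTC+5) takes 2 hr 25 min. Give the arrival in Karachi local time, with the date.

Convert departure to UTC: 00:55 + 2:00 = 02:55 UTC on Dec 6.
Add 2 hours and 35 minutes leg 1 → 05:30 UTC.
Add 3 hours 10 minutes layover in Bogota → 08:40 UTC.
Add 4 hours 9 minutes leg 2 → 12:49 UTC.
Add 3 hours and 10 minutes layover in Los Angeles → 15:59 UTC.
Add 2 hours 25 minutes leg 3 → 18:24 UTC.
Karachi is UTC+5:00, so local arrival = 18:24 + 5:00 = 23:24 on Dec 6.

23:24 on December 6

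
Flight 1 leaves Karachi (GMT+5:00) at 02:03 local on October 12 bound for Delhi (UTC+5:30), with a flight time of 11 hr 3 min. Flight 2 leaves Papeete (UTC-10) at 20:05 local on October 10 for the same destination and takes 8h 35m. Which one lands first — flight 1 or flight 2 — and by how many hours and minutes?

Flight 1 in UTC: 02:03 − 5:00 = 21:03 on Oct 11.
+11 hours and 3 minutes → arrive 08:06 UTC on Oct 12.
Flight 2 in UTC: 20:05 + 10:00 = 06:05 on Oct 11.
+8 hours and 35 minutes → arrive 14:40 UTC on Oct 11.
Flight 2 lands earlier by 17 hours 26 minutes.

the second, by 17 hours 26 minutes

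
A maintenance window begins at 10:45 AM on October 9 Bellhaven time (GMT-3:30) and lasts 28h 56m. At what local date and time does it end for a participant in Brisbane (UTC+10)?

Brisbane is 13:30 ahead of Bellhaven.
After 28 hours and 56 minutes it is 3:41 PM (Oct 10) in Bellhaven.
Shift by the zone difference: 3:41 PM + 13:30 = 5:11 AM on Oct 11 in Brisbane.

5:11 AM on Oct 11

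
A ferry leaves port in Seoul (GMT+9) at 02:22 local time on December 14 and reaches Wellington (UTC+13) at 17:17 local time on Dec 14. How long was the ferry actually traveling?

Departure in UTC: 02:22 − 9:00 = 17:22 on Dec 13.
Arrival in UTC: 17:17 − 13:00 = 04:17 on Dec 14.
Elapsed = 04:17 − 17:22 (+1 day) = 10 hours 55 minutes.

10 hours 55 minutes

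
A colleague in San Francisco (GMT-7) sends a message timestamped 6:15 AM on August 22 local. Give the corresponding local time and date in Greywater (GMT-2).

Greywater is 5:00 ahead of San Francisco.
Shift by the zone difference: 6:15 AM + 5:00 = 11:15 AM on Aug 22 in Greywater.

11:15 AM on Aug 22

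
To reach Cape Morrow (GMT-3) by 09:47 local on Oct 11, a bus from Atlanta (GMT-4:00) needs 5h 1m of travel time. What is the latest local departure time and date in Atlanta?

Target arrival in UTC: 09:47 + 3:00 = 12:47 on Oct 11.
Subtract 5 hours and 1 minute → departure 07:46 UTC on Oct 11.
Atlanta is UTC−4:00: 07:46 − 4:00 = 03:46 on Oct 11.

03:46 on October 11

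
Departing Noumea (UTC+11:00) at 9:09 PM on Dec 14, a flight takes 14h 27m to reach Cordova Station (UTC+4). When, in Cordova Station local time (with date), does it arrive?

Convert departure to UTC: 9:09 PM − 11:00 = 10:09 AM UTC on Dec 14.
Add 14 hours and 27 minutes travel time → 12:36 AM UTC (Dec 15).
Cordova Station is UTC+4:00, so local arrival = 12:36 AM + 4:00 = 4:36 AM on Dec 15.

4:36 AM on Dec 15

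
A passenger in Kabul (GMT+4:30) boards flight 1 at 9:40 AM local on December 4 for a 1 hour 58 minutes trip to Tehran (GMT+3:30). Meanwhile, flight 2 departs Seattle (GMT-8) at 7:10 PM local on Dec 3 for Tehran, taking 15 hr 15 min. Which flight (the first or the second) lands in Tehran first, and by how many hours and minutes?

the first, by 11 hours 17 minutes

Flight 1 in UTC: 9:40 AM − 4:30 = 5:10 AM on Dec 4.
+1 hour 58 minutes → arrive 7:08 AM UTC on Dec 4.
Flight 2 in UTC: 7:10 PM + 8:00 = 3:10 AM on Dec 4.
+15 hours 15 minutes → arrive 6:25 PM UTC on Dec 4.
Flight 1 lands earlier by 11 hours 17 minutes.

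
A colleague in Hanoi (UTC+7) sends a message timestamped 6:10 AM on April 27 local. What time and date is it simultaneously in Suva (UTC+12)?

In UTC: 6:10 AM − 7:00 = 11:10 PM on Apr 26.
Suva is UTC+12:00: 11:10 PM + 12:00 = 11:10 AM on Apr 27.

11:10 AM on Apr 27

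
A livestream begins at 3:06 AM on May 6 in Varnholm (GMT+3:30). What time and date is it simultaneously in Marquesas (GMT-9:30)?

In UTC: 3:06 AM − 3:30 = 11:36 PM on May 5.
Marquesas is UTC−9:30: 11:36 PM − 9:30 = 2:06 PM on May 5.

2:06 PM on May 5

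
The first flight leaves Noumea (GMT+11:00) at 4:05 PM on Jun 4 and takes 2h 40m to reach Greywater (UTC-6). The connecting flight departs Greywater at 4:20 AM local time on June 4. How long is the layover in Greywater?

2 hours 35 minutes

Convert departure to UTC: 4:05 PM − 11:00 = 5:05 AM UTC on Jun 4.
Add 2 hours and 40 minutes flight time → 7:45 AM UTC.
Greywater is UTC−6:00, so local arrival = 7:45 AM − 6:00 = 1:45 AM on Jun 4.
Layover = 4:20 AM − 1:45 AM = 2 hours 35 minutes.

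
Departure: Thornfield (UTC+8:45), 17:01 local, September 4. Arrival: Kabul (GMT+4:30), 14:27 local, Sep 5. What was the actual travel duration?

Kabul is 4:15 behind Thornfield.
Clock-face elapsed time (ignoring zones) is 21 hours 26 minutes.
Actual elapsed = 21 hours 26 minutes + 4:15 = 25 hours 41 minutes.

25 hours 41 minutes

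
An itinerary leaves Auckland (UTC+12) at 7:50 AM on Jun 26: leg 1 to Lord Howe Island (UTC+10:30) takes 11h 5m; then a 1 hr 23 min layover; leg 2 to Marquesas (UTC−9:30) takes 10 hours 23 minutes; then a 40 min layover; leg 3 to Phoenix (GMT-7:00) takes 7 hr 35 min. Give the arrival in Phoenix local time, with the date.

7:56 PM on Jun 26

Convert departure to UTC: 7:50 AM − 12:00 = 7:50 PM UTC on Jun 25.
Add 11 hours 5 minutes leg 1 → 6:55 AM UTC (Jun 26).
Add 1 hour and 23 minutes layover in Lord Howe Island → 8:18 AM UTC.
Add 10 hours 23 minutes leg 2 → 6:41 PM UTC.
Add 40 minutes layover in Marquesas → 7:21 PM UTC.
Add 7 hours and 35 minutes leg 3 → 2:56 AM UTC (Jun 27).
Phoenix is UTC−7:00, so local arrival = 2:56 AM − 7:00 = 7:56 PM on Jun 26.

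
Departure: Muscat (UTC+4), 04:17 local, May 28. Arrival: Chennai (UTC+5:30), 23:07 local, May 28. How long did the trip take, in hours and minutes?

17 hours 20 minutes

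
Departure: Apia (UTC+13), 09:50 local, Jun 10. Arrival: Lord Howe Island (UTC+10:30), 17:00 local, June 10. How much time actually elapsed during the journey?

9 hours 40 minutes

Departure in UTC: 09:50 − 13:00 = 20:50 on Jun 9.
Arrival in UTC: 17:00 − 10:30 = 06:30 on Jun 10.
Elapsed = 06:30 − 20:50 (+1 day) = 9 hours 40 minutes.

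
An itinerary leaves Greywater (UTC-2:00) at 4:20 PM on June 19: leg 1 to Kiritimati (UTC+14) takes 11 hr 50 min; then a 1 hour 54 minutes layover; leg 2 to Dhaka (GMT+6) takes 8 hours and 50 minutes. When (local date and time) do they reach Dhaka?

Convert departure to UTC: 4:20 PM + 2:00 = 6:20 PM UTC on Jun 19.
Add 11 hours 50 minutes leg 1 → 6:10 AM UTC (Jun 20).
Add 1 hour and 54 minutes layover in Kiritimati → 8:04 AM UTC.
Add 8 hours 50 minutes leg 2 → 4:54 PM UTC.
Dhaka is UTC+6:00, so local arrival = 4:54 PM + 6:00 = 10:54 PM on Jun 20.

10:54 PM on June 20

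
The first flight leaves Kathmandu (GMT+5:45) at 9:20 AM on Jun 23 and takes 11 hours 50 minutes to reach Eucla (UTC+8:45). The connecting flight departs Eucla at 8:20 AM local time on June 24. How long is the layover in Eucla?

Convert departure to UTC: 9:20 AM − 5:45 = 3:35 AM UTC on Jun 23.
Add 11 hours and 50 minutes flight time → 3:25 PM UTC.
Eucla is UTC+8:45, so local arrival = 3:25 PM + 8:45 = 12:10 AM on Jun 24.
Layover = 8:20 AM − 12:10 AM = 8 hours 10 minutes.

8 hours 10 minutes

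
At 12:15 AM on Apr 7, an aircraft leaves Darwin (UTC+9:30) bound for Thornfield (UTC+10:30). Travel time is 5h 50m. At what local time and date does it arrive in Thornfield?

7:05 AM on Apr 7

Thornfield is 1:00 ahead of Darwin.
After 5 hours 50 minutes it is 6:05 AM in Darwin.
Shift by the zone difference: 6:05 AM + 1:00 = 7:05 AM on Apr 7 in Thornfield.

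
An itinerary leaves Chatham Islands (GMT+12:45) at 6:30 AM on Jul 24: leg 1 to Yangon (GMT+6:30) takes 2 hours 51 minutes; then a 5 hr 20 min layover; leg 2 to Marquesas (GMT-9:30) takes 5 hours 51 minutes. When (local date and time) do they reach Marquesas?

10:17 PM on July 23

Convert departure to UTC: 6:30 AM − 12:45 = 5:45 PM UTC on Jul 23.
Add 2 hours 51 minutes leg 1 → 8:36 PM UTC.
Add 5 hours and 20 minutes layover in Yangon → 1:56 AM UTC (Jul 24).
Add 5 hours and 51 minutes leg 2 → 7:47 AM UTC.
Marquesas is UTC−9:30, so local arrival = 7:47 AM − 9:30 = 10:17 PM on Jul 23.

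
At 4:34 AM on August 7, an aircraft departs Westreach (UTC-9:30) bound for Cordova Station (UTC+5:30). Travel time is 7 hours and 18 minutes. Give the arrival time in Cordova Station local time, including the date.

Convert departure to UTC: 4:34 AM + 9:30 = 2:04 PM UTC on Aug 7.
Add 7 hours and 18 minutes travel time → 9:22 PM UTC.
Cordova Station is UTC+5:30, so local arrival = 9:22 PM + 5:30 = 2:52 AM on Aug 8.

2:52 AM on August 8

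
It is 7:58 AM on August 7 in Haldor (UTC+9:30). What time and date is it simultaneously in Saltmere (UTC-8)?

2:28 PM on August 6

Saltmere is 17:30 behind Haldor.
Shift by the zone difference: 7:58 AM − 17:30 = 2:28 PM on Aug 6 in Saltmere.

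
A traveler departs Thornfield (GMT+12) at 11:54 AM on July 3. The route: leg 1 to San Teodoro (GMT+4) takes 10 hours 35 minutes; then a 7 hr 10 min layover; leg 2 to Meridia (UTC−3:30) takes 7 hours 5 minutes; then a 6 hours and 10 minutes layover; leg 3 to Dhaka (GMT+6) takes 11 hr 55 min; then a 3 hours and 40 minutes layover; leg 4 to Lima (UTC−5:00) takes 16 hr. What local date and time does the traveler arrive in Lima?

9:29 AM on July 5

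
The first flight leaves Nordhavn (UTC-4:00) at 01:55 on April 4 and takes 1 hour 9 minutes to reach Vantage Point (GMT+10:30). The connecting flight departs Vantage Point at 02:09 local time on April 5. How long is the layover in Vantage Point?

Convert departure to UTC: 01:55 + 4:00 = 05:55 UTC on Apr 4.
Add 1 hour and 9 minutes flight time → 07:04 UTC.
Vantage Point is UTC+10:30, so local arrival = 07:04 + 10:30 = 17:34 on Apr 4.
Layover = 02:09 − 17:34 (+1 day) = 8 hours 35 minutes.

8 hours 35 minutes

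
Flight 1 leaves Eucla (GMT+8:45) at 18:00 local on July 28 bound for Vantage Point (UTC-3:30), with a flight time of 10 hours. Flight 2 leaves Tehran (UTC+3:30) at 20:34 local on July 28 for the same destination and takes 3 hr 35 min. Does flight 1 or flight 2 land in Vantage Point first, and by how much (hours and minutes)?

the first, by 1 hour 24 minutes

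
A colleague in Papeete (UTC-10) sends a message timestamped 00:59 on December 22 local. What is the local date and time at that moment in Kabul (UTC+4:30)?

15:29 on Dec 22

Kabul is 14:30 ahead of Papeete.
Shift by the zone difference: 00:59 + 14:30 = 15:29 on Dec 22 in Kabul.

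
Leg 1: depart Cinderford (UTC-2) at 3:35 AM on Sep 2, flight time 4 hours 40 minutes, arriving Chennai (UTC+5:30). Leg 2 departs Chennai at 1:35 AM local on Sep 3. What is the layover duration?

9 hours 50 minutes

Convert departure to UTC: 3:35 AM + 2:00 = 5:35 AM UTC on Sep 2.
Add 4 hours 40 minutes flight time → 10:15 AM UTC.
Chennai is UTC+5:30, so local arrival = 10:15 AM + 5:30 = 3:45 PM on Sep 2.
Layover = 1:35 AM − 3:45 PM (+1 day) = 9 hours 50 minutes.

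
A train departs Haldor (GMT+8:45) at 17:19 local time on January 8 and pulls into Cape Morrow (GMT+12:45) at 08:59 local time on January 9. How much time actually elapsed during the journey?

Departure in UTC: 17:19 − 8:45 = 08:34 on Jan 8.
Arrival in UTC: 08:59 − 12:45 = 20:14 on Jan 8.
Elapsed = 20:14 − 08:34 = 11 hours 40 minutes.

11 hours 40 minutes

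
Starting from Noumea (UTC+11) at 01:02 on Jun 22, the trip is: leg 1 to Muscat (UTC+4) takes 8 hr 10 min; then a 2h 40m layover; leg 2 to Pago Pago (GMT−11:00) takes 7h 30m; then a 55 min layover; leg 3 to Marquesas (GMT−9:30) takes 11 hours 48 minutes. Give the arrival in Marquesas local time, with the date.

11:35 on Jun 22

Convert departure to UTC: 01:02 − 11:00 = 14:02 UTC on Jun 21.
Add 8 hours and 10 minutes leg 1 → 22:12 UTC.
Add 2 hours and 40 minutes layover in Muscat → 00:52 UTC (Jun 22).
Add 7 hours and 30 minutes leg 2 → 08:22 UTC.
Add 55 minutes layover in Pago Pago → 09:17 UTC.
Add 11 hours and 48 minutes leg 3 → 21:05 UTC.
Marquesas is UTC−9:30, so local arrival = 21:05 − 9:30 = 11:35 on Jun 22.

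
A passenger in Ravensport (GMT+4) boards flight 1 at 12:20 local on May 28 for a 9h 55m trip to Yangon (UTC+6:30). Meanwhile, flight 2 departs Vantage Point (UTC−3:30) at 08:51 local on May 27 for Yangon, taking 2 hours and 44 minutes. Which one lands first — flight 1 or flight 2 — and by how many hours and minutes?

Flight 1 in UTC: 12:20 − 4:00 = 08:20 on May 28.
+9 hours 55 minutes → arrive 18:15 UTC on May 28.
Flight 2 in UTC: 08:51 + 3:30 = 12:21 on May 27.
+2 hours 44 minutes → arrive 15:05 UTC on May 27.
Flight 2 lands earlier by 27 hours 10 minutes.

the second, by 27 hours 10 minutes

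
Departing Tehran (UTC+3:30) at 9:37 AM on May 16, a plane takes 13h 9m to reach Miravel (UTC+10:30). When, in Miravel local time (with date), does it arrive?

Miravel is 7:00 ahead of Tehran.
After 13 hours 9 minutes it is 10:46 PM in Tehran.
Shift by the zone difference: 10:46 PM + 7:00 = 5:46 AM on May 17 in Miravel.

5:46 AM on May 17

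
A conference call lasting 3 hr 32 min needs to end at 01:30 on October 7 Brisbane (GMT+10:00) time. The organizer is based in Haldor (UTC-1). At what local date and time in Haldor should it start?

10:58 on October 6

Target end time in UTC: 01:30 − 10:00 = 15:30 on Oct 6.
Subtract 3 hours 32 minutes → start 11:58 UTC on Oct 6.
Haldor is UTC−1:00: 11:58 − 1:00 = 10:58 on Oct 6.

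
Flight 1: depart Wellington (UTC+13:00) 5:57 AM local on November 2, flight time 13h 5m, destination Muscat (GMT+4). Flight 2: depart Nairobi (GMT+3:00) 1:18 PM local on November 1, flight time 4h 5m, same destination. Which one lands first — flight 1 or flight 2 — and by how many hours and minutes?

the second, by 15 hours 39 minutes

Flight 1 in UTC: 5:57 AM − 13:00 = 4:57 PM on Nov 1.
+13 hours and 5 minutes → arrive 6:02 AM UTC on Nov 2.
Flight 2 in UTC: 1:18 PM − 3:00 = 10:18 AM on Nov 1.
+4 hours and 5 minutes → arrive 2:23 PM UTC on Nov 1.
Flight 2 lands earlier by 15 hours 39 minutes.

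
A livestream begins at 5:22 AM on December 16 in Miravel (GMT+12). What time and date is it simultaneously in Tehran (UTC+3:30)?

8:52 PM on Dec 15

In UTC: 5:22 AM − 12:00 = 5:22 PM on Dec 15.
Tehran is UTC+3:30: 5:22 PM + 3:30 = 8:52 PM on Dec 15.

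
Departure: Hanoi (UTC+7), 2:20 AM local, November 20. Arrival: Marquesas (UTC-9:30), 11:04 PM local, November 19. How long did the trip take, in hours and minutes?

Departure in UTC: 2:20 AM − 7:00 = 7:20 PM on Nov 19.
Arrival in UTC: 11:04 PM + 9:30 = 8:34 AM on Nov 20.
Elapsed = 8:34 AM − 7:20 PM (+1 day) = 13 hours 14 minutes.

13 hours 14 minutes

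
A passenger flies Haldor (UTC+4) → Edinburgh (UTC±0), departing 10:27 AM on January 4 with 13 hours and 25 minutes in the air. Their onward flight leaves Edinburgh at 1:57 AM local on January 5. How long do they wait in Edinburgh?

6 hours 5 minutes

Convert departure to UTC: 10:27 AM − 4:00 = 6:27 AM UTC on Jan 4.
Add 13 hours 25 minutes flight time → 7:52 PM UTC.
Edinburgh is UTC+0, so local arrival is the same: 7:52 PM on Jan 4.
Layover = 1:57 AM − 7:52 PM (+1 day) = 6 hours 5 minutes.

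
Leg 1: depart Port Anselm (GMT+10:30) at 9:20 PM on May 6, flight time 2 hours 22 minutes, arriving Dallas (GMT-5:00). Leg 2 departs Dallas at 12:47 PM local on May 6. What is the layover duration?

4 hours 35 minutes

Convert departure to UTC: 9:20 PM − 10:30 = 10:50 AM UTC on May 6.
Add 2 hours 22 minutes flight time → 1:12 PM UTC.
Dallas is UTC−5:00, so local arrival = 1:12 PM − 5:00 = 8:12 AM on May 6.
Layover = 12:47 PM − 8:12 AM = 4 hours 35 minutes.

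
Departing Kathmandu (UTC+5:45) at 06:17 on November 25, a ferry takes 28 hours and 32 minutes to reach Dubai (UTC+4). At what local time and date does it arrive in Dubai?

09:04 on Nov 26

Convert departure to UTC: 06:17 − 5:45 = 00:32 UTC on Nov 25.
Add 28 hours and 32 minutes travel time → 05:04 UTC (Nov 26).
Dubai is UTC+4:00, so local arrival = 05:04 + 4:00 = 09:04 on Nov 26.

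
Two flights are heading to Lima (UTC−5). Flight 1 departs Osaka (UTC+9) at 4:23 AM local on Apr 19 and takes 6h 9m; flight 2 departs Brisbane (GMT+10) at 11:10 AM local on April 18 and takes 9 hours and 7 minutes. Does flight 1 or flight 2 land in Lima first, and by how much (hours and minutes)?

the second, by 15 hours 15 minutes

Flight 1 in UTC: 4:23 AM − 9:00 = 7:23 PM on Apr 18.
+6 hours and 9 minutes → arrive 1:32 AM UTC on Apr 19.
Flight 2 in UTC: 11:10 AM − 10:00 = 1:10 AM on Apr 18.
+9 hours and 7 minutes → arrive 10:17 AM UTC on Apr 18.
Flight 2 lands earlier by 15 hours 15 minutes.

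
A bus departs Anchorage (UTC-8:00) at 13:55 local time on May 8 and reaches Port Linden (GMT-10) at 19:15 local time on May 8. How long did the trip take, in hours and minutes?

Departure in UTC: 13:55 + 8:00 = 21:55 on May 8.
Arrival in UTC: 19:15 + 10:00 = 05:15 on May 9.
Elapsed = 05:15 − 21:55 (+1 day) = 7 hours 20 minutes.

7 hours 20 minutes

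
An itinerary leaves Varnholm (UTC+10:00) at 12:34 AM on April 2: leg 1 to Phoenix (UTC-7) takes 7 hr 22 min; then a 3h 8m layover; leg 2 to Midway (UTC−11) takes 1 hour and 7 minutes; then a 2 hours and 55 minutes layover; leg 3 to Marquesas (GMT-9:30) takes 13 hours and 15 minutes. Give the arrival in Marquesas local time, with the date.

Convert departure to UTC: 12:34 AM − 10:00 = 2:34 PM UTC on Apr 1.
Add 7 hours and 22 minutes leg 1 → 9:56 PM UTC.
Add 3 hours 8 minutes layover in Phoenix → 1:04 AM UTC (Apr 2).
Add 1 hour 7 minutes leg 2 → 2:11 AM UTC.
Add 2 hours 55 minutes layover in Midway → 5:06 AM UTC.
Add 13 hours 15 minutes leg 3 → 6:21 PM UTC.
Marquesas is UTC−9:30, so local arrival = 6:21 PM − 9:30 = 8:51 AM on Apr 2.

8:51 AM on Apr 2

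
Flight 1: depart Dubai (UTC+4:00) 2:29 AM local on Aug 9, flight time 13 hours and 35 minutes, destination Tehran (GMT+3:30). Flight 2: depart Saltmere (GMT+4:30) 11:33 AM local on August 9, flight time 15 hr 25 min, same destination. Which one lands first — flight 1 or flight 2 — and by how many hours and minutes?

Flight 1 in UTC: 2:29 AM − 4:00 = 10:29 PM on Aug 8.
+13 hours 35 minutes → arrive 12:04 PM UTC on Aug 9.
Flight 2 in UTC: 11:33 AM − 4:30 = 7:03 AM on Aug 9.
+15 hours 25 minutes → arrive 10:28 PM UTC on Aug 9.
Flight 1 lands earlier by 10 hours 24 minutes.

the first, by 10 hours 24 minutes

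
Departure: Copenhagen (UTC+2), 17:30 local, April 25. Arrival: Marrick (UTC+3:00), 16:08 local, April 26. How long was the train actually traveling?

21 hours 38 minutes

Departure in UTC: 17:30 − 2:00 = 15:30 on Apr 25.
Arrival in UTC: 16:08 − 3:00 = 13:08 on Apr 26.
Elapsed = 13:08 − 15:30 (+1 day) = 21 hours 38 minutes.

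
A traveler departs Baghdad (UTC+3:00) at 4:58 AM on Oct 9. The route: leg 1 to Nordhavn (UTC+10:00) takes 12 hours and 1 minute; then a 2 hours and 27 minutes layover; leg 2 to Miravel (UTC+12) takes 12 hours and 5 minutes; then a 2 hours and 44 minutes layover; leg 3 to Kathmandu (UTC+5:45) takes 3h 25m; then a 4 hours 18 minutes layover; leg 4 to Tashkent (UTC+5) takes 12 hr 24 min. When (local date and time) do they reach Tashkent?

8:22 AM on October 11

Convert departure to UTC: 4:58 AM − 3:00 = 1:58 AM UTC on Oct 9.
Add 12 hours and 1 minute leg 1 → 1:59 PM UTC.
Add 2 hours 27 minutes layover in Nordhavn → 4:26 PM UTC.
Add 12 hours 5 minutes leg 2 → 4:31 AM UTC (Oct 10).
Add 2 hours 44 minutes layover in Miravel → 7:15 AM UTC.
Add 3 hours and 25 minutes leg 3 → 10:40 AM UTC.
Add 4 hours 18 minutes layover in Kathmandu → 2:58 PM UTC.
Add 12 hours 24 minutes leg 4 → 3:22 AM UTC (Oct 11).
Tashkent is UTC+5:00, so local arrival = 3:22 AM + 5:00 = 8:22 AM on Oct 11.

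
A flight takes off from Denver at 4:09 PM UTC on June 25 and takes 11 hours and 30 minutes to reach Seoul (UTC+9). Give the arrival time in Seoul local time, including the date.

12:39 PM on Jun 26

Departure is given in UTC: 4:09 PM on Jun 25.
Add 11 hours and 30 minutes → 3:39 AM UTC (Jun 26).
Seoul is UTC+9:00: 3:39 AM + 9:00 = 12:39 PM on Jun 26.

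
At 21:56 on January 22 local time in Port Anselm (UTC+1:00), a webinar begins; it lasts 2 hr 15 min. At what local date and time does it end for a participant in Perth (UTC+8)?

07:11 on Jan 23

Convert start to UTC: 21:56 − 1:00 = 20:56 UTC on Jan 22.
Add 2 hours and 15 minutes duration → 23:11 UTC.
Perth is UTC+8:00, so local end time = 23:11 + 8:00 = 07:11 on Jan 23.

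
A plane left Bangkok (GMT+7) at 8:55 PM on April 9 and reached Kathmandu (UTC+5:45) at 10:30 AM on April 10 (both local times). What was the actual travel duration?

14 hours 50 minutes

Departure in UTC: 8:55 PM − 7:00 = 1:55 PM on Apr 9.
Arrival in UTC: 10:30 AM − 5:45 = 4:45 AM on Apr 10.
Elapsed = 4:45 AM − 1:55 PM (+1 day) = 14 hours 50 minutes.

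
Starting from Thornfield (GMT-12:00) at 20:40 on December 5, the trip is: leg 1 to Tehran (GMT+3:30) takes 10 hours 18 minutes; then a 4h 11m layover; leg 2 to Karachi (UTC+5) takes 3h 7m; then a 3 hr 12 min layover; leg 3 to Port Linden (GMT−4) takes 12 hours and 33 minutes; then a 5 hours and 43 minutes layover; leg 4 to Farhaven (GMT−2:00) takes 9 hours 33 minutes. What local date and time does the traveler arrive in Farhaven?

07:17 on December 8

Convert departure to UTC: 20:40 + 12:00 = 08:40 UTC on Dec 6.
Add 10 hours and 18 minutes leg 1 → 18:58 UTC.
Add 4 hours and 11 minutes layover in Tehran → 23:09 UTC.
Add 3 hours and 7 minutes leg 2 → 02:16 UTC (Dec 7).
Add 3 hours 12 minutes layover in Karachi → 05:28 UTC.
Add 12 hours 33 minutes leg 3 → 18:01 UTC.
Add 5 hours 43 minutes layover in Port Linden → 23:44 UTC.
Add 9 hours and 33 minutes leg 4 → 09:17 UTC (Dec 8).
Farhaven is UTC−2:00, so local arrival = 09:17 − 2:00 = 07:17 on Dec 8.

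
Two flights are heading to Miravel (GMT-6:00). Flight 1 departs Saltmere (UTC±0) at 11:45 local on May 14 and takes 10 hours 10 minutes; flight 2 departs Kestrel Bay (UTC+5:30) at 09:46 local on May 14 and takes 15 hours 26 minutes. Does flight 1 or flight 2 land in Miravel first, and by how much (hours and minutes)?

the second, by 2 hours 13 minutes

Flight 1 departs at 11:45 UTC (May 14).
+10 hours and 10 minutes → arrive 21:55 UTC on May 14.
Flight 2 in UTC: 09:46 − 5:30 = 04:16 on May 14.
+15 hours and 26 minutes → arrive 19:42 UTC on May 14.
Flight 2 lands earlier by 2 hours 13 minutes.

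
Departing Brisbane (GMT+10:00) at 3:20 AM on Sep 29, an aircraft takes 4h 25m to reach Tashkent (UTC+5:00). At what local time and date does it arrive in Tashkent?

2:45 AM on September 29

Convert departure to UTC: 3:20 AM − 10:00 = 5:20 PM UTC on Sep 28.
Add 4 hours and 25 minutes travel time → 9:45 PM UTC.
Tashkent is UTC+5:00, so local arrival = 9:45 PM + 5:00 = 2:45 AM on Sep 29.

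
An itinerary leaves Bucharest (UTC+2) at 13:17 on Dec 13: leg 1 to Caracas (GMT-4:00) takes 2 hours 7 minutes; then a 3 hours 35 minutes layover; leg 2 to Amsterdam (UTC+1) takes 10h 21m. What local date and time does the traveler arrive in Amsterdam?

04:20 on Dec 14

Convert departure to UTC: 13:17 − 2:00 = 11:17 UTC on Dec 13.
Add 2 hours and 7 minutes leg 1 → 13:24 UTC.
Add 3 hours and 35 minutes layover in Caracas → 16:59 UTC.
Add 10 hours 21 minutes leg 2 → 03:20 UTC (Dec 14).
Amsterdam is UTC+1:00, so local arrival = 03:20 + 1:00 = 04:20 on Dec 14.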